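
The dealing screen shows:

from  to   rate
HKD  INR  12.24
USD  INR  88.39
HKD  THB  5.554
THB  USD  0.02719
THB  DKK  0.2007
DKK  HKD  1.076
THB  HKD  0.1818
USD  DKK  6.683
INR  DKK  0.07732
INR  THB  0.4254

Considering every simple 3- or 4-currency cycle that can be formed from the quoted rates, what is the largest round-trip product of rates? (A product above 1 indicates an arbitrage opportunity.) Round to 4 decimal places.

1.1994

DKK→HKD→THB→DKK: 1.076 × 5.554 × 0.2007 = 1.19940
DKK→HKD→INR→THB→DKK: 1.076 × 12.24 × 0.4254 × 0.2007 = 1.12445
USD→DKK→HKD→THB→USD: 6.683 × 1.076 × 5.554 × 0.02719 = 1.08592
USD→INR→THB→USD: 88.39 × 0.4254 × 0.02719 = 1.02237
DKK→HKD→INR→DKK: 1.076 × 12.24 × 0.07732 = 1.01832
THB→HKD→INR→THB: 0.1818 × 12.24 × 0.4254 = 0.94661
Maximum is DKK→HKD→THB→DKK at 1.1994; arbitrage exists.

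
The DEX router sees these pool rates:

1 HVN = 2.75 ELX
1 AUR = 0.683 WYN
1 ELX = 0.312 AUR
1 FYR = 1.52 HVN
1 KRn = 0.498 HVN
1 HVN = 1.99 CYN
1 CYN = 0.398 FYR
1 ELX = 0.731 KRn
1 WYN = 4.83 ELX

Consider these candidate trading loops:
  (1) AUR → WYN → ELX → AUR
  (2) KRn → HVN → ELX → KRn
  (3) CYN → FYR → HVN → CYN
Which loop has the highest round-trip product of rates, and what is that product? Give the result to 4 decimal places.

1.2039

(1) 0.683 × 4.83 × 0.312 = 1.02925
(2) 0.498 × 2.75 × 0.731 = 1.00110
(3) 0.398 × 1.52 × 1.99 = 1.20387
Highest is cycle (3) at 1.2039 (>1, arbitrage).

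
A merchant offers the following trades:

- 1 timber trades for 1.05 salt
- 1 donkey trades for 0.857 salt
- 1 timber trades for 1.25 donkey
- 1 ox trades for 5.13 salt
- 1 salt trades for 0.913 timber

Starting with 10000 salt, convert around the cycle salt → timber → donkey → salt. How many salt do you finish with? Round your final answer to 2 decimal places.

9780.51

10000 salt × 0.913 = 9130 timber
9130 timber × 1.25 = 11412.5 donkey
11412.5 donkey × 0.857 = 9780.5125 salt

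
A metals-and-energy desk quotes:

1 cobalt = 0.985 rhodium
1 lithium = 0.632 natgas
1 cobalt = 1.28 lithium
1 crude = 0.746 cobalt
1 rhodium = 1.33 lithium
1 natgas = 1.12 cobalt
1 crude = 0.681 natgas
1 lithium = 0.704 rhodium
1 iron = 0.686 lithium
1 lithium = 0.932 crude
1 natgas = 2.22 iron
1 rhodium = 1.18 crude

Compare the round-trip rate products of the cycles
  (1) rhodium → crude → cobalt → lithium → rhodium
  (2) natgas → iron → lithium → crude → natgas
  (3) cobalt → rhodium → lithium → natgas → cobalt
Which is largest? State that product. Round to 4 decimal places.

(1) 1.18 × 0.746 × 1.28 × 0.704 = 0.79324
(2) 2.22 × 0.686 × 0.932 × 0.681 = 0.96659
(3) 0.985 × 1.33 × 0.632 × 1.12 = 0.92731
Highest is cycle (2) at 0.9666 (≤1, no arbitrage).

0.9666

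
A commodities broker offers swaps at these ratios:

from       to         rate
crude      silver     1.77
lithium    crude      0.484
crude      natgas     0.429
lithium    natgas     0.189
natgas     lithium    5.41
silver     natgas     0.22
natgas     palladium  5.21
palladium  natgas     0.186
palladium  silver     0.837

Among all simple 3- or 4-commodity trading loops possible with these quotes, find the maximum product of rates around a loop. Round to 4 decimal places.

lithium→crude→natgas→lithium: 0.484 × 0.429 × 5.41 = 1.12331
lithium→crude→silver→natgas→lithium: 0.484 × 1.77 × 0.22 × 5.41 = 1.01962
palladium→silver→natgas→palladium: 0.837 × 0.22 × 5.21 = 0.95937
Maximum is lithium→crude→natgas→lithium at 1.1233; arbitrage exists.

1.1233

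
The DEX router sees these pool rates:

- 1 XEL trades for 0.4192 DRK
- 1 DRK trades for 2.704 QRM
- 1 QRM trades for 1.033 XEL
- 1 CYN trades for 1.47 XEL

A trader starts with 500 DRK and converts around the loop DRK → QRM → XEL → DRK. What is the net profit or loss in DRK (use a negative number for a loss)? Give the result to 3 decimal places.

500 DRK × 2.704 = 1352 QRM
1352 QRM × 1.033 = 1396.616 XEL
1396.616 XEL × 0.4192 = 585.4614272 DRK
Net change: 585.4614272 − 500 = 85.4614272 DRK

85.461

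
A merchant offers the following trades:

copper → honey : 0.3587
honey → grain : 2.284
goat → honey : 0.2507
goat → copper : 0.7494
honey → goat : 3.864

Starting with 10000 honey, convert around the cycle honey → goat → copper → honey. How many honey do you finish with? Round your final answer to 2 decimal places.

10386.81

10000 honey × 3.864 = 38640 goat
38640 goat × 0.7494 = 28956.816 copper
28956.816 copper × 0.3587 = 10386.8098992 honey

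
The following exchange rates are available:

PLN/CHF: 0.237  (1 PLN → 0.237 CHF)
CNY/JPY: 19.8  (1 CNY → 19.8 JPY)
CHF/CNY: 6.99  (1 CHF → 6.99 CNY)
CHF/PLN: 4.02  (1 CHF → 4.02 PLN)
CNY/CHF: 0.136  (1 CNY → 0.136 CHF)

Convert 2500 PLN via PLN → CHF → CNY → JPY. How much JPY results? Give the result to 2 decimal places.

2500 PLN × 0.237 = 592.5 CHF
592.5 CHF × 6.99 = 4141.575 CNY
4141.575 CNY × 19.8 = 82003.185 JPY

82003.19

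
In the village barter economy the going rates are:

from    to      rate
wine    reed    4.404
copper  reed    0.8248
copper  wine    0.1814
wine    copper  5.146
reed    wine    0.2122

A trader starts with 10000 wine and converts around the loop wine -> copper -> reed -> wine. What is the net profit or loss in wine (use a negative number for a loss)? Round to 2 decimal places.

10000 wine × 5.146 = 51460 copper
51460 copper × 0.8248 = 42444.208 reed
42444.208 reed × 0.2122 = 9006.6609376 wine
Net change: 9006.6609376 − 10000 = -993.3390624 wine

-993.34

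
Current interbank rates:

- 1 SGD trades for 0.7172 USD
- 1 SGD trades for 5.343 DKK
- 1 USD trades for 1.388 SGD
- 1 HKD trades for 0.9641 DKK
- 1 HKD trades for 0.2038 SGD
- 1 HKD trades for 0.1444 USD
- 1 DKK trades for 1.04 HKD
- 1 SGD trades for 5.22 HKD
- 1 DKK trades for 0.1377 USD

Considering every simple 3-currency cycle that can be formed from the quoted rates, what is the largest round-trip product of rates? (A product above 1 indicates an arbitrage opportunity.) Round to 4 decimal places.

1.1325

HKD→SGD→DKK→HKD: 0.2038 × 5.343 × 1.04 = 1.13246
HKD→USD→SGD→HKD: 0.1444 × 1.388 × 5.22 = 1.04623
USD→SGD→DKK→USD: 1.388 × 5.343 × 0.1377 = 1.02119
Maximum is HKD→SGD→DKK→HKD at 1.1325; arbitrage exists.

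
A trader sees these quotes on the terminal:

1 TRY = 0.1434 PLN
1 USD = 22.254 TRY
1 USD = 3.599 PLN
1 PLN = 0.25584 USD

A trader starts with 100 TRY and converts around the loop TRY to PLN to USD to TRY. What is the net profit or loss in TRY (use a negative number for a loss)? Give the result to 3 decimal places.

-18.356

100 TRY × 0.1434 = 14.34 PLN
14.34 PLN × 0.25584 = 3.6687456 USD
3.6687456 USD × 22.254 = 81.6442645824 TRY
Net change: 81.6442645824 − 100 = -18.3557354176 TRY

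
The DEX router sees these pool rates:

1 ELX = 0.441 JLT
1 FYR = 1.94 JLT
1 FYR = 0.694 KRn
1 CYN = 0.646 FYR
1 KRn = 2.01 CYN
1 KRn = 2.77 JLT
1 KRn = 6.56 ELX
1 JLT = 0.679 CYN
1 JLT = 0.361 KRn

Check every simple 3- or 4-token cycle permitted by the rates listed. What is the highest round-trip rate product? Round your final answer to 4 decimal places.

JLT→KRn→ELX→JLT: 0.361 × 6.56 × 0.441 = 1.04436
CYN→FYR→JLT→KRn→CYN: 0.646 × 1.94 × 0.361 × 2.01 = 0.90936
CYN→FYR→KRn→CYN: 0.646 × 0.694 × 2.01 = 0.90113
CYN→FYR→JLT→CYN: 0.646 × 1.94 × 0.679 = 0.85095
CYN→FYR→KRn→JLT→CYN: 0.646 × 0.694 × 2.77 × 0.679 = 0.84322
Maximum is JLT→KRn→ELX→JLT at 1.0444; arbitrage exists.

1.0444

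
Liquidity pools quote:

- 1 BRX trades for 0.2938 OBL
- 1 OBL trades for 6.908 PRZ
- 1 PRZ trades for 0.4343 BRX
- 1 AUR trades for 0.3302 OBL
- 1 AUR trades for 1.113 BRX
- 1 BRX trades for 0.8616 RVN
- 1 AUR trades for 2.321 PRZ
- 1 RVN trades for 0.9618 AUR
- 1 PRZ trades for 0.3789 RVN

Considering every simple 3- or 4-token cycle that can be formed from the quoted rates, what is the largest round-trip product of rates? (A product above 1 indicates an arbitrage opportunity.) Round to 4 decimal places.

BRX→RVN→AUR→BRX: 0.8616 × 0.9618 × 1.113 = 0.92233
BRX→OBL→PRZ→BRX: 0.2938 × 6.908 × 0.4343 = 0.88144
AUR→PRZ→RVN→AUR: 2.321 × 0.3789 × 0.9618 = 0.84583
BRX→RVN→AUR→PRZ→BRX: 0.8616 × 0.9618 × 2.321 × 0.4343 = 0.83532
AUR→OBL→PRZ→RVN→AUR: 0.3302 × 6.908 × 0.3789 × 0.9618 = 0.83126
Maximum is BRX→RVN→AUR→BRX at 0.9223; no arbitrage — every cycle loses value.

0.9223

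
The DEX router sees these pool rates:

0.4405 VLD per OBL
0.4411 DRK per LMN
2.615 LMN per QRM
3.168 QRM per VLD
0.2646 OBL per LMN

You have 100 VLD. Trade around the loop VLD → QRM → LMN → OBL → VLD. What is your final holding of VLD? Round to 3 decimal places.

96.559

100 VLD × 3.168 = 316.8 QRM
316.8 QRM × 2.615 = 828.432 LMN
828.432 LMN × 0.2646 = 219.2031072 OBL
219.2031072 OBL × 0.4405 = 96.5589687216 VLD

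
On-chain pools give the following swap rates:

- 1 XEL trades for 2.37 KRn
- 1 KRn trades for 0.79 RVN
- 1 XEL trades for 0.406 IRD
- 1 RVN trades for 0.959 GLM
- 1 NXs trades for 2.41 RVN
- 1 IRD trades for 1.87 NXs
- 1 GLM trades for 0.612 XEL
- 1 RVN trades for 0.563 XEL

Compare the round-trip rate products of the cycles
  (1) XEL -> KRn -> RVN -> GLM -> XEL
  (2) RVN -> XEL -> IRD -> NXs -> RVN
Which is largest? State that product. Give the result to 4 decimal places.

(1) 2.37 × 0.79 × 0.959 × 0.612 = 1.09887
(2) 0.563 × 0.406 × 1.87 × 2.41 = 1.03013
Highest is cycle (1) at 1.0989 (>1, arbitrage).

1.0989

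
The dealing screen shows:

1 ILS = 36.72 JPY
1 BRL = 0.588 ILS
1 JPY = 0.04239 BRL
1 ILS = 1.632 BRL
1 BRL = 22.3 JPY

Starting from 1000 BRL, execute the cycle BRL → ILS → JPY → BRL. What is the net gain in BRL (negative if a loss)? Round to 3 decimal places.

-84.742

1000 BRL × 0.588 = 588 ILS
588 ILS × 36.72 = 21591.36 JPY
21591.36 JPY × 0.04239 = 915.2577504 BRL
Net change: 915.2577504 − 1000 = -84.7422496 BRL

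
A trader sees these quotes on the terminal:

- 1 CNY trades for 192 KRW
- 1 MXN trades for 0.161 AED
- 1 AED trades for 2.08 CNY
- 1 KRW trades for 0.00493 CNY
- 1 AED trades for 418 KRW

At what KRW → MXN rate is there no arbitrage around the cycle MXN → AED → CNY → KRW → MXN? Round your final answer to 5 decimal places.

0.01555

Known legs of the cycle: 0.161 × 2.08 × 192 = 64.29696
For no arbitrage the full-cycle product must be 1, so the missing rate is 1 / 64.29696 ≈ 0.0155528.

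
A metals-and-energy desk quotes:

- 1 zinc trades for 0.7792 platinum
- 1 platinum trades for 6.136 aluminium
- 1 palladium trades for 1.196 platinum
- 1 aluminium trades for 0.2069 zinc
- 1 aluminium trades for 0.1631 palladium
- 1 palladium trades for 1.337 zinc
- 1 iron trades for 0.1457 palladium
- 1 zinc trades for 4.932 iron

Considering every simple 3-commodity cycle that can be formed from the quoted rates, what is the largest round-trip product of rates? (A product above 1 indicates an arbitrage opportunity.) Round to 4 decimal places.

1.1969

aluminium→palladium→platinum→aluminium: 0.1631 × 1.196 × 6.136 = 1.19693
zinc→platinum→aluminium→zinc: 0.7792 × 6.136 × 0.2069 = 0.98922
zinc→iron→palladium→zinc: 4.932 × 0.1457 × 1.337 = 0.96076
Maximum is aluminium→palladium→platinum→aluminium at 1.1969; arbitrage exists.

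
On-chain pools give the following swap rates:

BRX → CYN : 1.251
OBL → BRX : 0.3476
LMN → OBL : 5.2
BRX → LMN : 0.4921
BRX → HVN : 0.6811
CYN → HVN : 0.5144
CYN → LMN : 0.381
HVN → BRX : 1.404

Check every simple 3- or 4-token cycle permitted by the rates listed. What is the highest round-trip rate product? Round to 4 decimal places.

CYN→HVN→BRX→CYN: 0.5144 × 1.404 × 1.251 = 0.90349
LMN→OBL→BRX→LMN: 5.2 × 0.3476 × 0.4921 = 0.88948
CYN→LMN→OBL→BRX→CYN: 0.381 × 5.2 × 0.3476 × 1.251 = 0.86152
Maximum is CYN→HVN→BRX→CYN at 0.9035; no arbitrage — every cycle loses value.

0.9035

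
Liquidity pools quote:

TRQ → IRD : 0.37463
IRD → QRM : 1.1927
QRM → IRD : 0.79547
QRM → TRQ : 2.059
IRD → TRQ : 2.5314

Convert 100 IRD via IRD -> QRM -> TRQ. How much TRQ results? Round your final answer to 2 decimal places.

100 IRD × 1.1927 = 119.27 QRM
119.27 QRM × 2.059 = 245.57693 TRQ

245.58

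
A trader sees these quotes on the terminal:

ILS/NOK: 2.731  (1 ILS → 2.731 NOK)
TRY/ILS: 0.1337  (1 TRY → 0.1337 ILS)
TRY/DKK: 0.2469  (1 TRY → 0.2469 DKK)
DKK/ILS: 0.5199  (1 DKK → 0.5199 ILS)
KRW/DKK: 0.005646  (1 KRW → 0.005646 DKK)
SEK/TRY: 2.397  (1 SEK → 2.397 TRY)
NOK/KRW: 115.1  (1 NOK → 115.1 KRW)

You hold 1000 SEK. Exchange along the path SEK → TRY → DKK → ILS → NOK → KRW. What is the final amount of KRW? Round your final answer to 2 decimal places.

96717.70

1000 SEK × 2.397 = 2397 TRY
2397 TRY × 0.2469 = 591.8193 DKK
591.8193 DKK × 0.5199 = 307.68685407 ILS
307.68685407 ILS × 2.731 = 840.29279846517 NOK
840.29279846517 NOK × 115.1 = 96717.701103341067 KRW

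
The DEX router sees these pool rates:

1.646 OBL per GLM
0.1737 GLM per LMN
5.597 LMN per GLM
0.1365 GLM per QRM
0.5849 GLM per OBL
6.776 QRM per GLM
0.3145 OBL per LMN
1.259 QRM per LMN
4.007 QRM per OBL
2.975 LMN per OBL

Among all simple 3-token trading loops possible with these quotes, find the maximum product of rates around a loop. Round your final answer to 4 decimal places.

1.0296

OBL→GLM→LMN→OBL: 0.5849 × 5.597 × 0.3145 = 1.02957
GLM→LMN→QRM→GLM: 5.597 × 1.259 × 0.1365 = 0.96186
OBL→QRM→GLM→OBL: 4.007 × 0.1365 × 1.646 = 0.90029
OBL→LMN→GLM→OBL: 2.975 × 0.1737 × 1.646 = 0.85058
Maximum is OBL→GLM→LMN→OBL at 1.0296; arbitrage exists.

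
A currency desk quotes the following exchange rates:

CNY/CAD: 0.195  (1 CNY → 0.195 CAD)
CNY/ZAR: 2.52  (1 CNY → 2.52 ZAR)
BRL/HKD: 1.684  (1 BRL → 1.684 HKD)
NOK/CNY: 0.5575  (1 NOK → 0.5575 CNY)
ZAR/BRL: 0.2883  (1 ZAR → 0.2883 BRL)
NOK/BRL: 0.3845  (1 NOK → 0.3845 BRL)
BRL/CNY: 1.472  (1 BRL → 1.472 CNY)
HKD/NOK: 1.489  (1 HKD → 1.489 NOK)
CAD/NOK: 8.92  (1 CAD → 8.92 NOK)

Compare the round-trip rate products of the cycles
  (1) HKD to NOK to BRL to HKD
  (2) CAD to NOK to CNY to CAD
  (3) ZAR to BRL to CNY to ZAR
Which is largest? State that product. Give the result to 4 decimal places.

1.0694

(1) 1.489 × 0.3845 × 1.684 = 0.96412
(2) 8.92 × 0.5575 × 0.195 = 0.96972
(3) 0.2883 × 1.472 × 2.52 = 1.06943
Highest is cycle (3) at 1.0694 (>1, arbitrage).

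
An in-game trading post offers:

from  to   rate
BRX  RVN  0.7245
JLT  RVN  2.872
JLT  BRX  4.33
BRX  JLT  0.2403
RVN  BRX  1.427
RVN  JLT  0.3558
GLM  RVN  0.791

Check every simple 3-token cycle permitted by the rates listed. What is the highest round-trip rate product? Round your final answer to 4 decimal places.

RVN→JLT→BRX→RVN: 0.3558 × 4.33 × 0.7245 = 1.11617
RVN→BRX→JLT→RVN: 1.427 × 0.2403 × 2.872 = 0.98483
Maximum is RVN→JLT→BRX→RVN at 1.1162; arbitrage exists.

1.1162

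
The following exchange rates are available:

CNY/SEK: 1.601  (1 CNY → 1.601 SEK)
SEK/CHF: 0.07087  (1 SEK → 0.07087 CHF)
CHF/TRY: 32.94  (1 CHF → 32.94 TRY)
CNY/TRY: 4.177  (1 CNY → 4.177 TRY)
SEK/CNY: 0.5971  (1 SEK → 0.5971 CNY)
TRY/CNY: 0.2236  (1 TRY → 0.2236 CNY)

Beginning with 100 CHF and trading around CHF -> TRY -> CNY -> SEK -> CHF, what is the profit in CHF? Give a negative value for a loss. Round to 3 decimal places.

100 CHF × 32.94 = 3294 TRY
3294 TRY × 0.2236 = 736.5384 CNY
736.5384 CNY × 1.601 = 1179.1979784 SEK
1179.1979784 SEK × 0.07087 = 83.569760729208 CHF
Net change: 83.569760729208 − 100 = -16.430239270792 CHF

-16.430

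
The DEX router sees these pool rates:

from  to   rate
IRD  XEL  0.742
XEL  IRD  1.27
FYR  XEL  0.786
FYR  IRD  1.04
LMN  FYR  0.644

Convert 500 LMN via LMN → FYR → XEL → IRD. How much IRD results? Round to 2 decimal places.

500 LMN × 0.644 = 322 FYR
322 FYR × 0.786 = 253.092 XEL
253.092 XEL × 1.27 = 321.42684 IRD

321.43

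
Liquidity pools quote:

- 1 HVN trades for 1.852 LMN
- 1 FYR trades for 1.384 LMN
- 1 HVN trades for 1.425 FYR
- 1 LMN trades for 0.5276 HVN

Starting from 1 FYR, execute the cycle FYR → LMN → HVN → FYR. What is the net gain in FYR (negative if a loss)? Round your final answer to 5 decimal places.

1 FYR × 1.384 = 1.384 LMN
1.384 LMN × 0.5276 = 0.7301984 HVN
0.7301984 HVN × 1.425 = 1.04053272 FYR
Net change: 1.04053272 − 1 = 0.04053272 FYR

0.04053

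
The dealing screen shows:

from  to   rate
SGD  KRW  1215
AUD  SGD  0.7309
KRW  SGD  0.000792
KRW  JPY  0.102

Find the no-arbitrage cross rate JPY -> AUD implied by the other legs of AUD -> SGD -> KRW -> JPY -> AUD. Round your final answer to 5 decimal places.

0.01104

Known legs of the cycle: 0.7309 × 1215 × 0.102 = 90.580437
For no arbitrage the full-cycle product must be 1, so the missing rate is 1 / 90.580437 ≈ 0.0110399.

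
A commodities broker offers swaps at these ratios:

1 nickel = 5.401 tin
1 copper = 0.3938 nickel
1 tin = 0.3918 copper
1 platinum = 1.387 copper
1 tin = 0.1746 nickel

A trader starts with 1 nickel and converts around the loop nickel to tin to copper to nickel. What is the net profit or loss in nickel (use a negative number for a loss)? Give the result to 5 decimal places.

1 nickel × 5.401 = 5.401 tin
5.401 tin × 0.3918 = 2.1161118 copper
2.1161118 copper × 0.3938 = 0.83332482684 nickel
Net change: 0.83332482684 − 1 = -0.16667517316 nickel

-0.16668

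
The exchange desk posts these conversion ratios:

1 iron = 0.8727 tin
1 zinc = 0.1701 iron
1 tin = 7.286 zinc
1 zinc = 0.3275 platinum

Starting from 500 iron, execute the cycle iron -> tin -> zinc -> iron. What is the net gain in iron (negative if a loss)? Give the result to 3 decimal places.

40.790

500 iron × 0.8727 = 436.35 tin
436.35 tin × 7.286 = 3179.2461 zinc
3179.2461 zinc × 0.1701 = 540.78976161 iron
Net change: 540.78976161 − 500 = 40.78976161 iron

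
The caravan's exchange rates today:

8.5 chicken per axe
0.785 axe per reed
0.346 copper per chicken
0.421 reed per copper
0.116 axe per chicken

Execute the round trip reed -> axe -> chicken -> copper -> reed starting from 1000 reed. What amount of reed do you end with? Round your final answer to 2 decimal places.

971.96

1000 reed × 0.785 = 785 axe
785 axe × 8.5 = 6672.5 chicken
6672.5 chicken × 0.346 = 2308.685 copper
2308.685 copper × 0.421 = 971.956385 reed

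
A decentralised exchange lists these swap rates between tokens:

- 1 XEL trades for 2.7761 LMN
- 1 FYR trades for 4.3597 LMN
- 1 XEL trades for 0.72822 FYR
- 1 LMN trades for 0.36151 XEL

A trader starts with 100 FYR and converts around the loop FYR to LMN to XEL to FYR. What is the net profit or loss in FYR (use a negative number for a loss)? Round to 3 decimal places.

100 FYR × 4.3597 = 435.97 LMN
435.97 LMN × 0.36151 = 157.6075147 XEL
157.6075147 XEL × 0.72822 = 114.772944354834 FYR
Net change: 114.772944354834 − 100 = 14.772944354834 FYR

14.773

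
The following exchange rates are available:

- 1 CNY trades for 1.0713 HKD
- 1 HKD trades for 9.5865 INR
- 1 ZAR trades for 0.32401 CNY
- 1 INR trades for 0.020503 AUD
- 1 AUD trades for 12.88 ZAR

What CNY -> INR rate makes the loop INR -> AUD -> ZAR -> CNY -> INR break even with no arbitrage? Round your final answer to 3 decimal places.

11.687

Known legs of the cycle: 0.020503 × 12.88 × 0.32401 = 0.0855641201464
For no arbitrage the full-cycle product must be 1, so the missing rate is 1 / 0.0855641201464 ≈ 11.68714.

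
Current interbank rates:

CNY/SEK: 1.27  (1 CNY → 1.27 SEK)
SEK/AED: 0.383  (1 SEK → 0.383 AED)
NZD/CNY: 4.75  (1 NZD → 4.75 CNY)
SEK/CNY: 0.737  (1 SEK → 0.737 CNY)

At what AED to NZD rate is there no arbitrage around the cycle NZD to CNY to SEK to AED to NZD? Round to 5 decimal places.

Known legs of the cycle: 4.75 × 1.27 × 0.383 = 2.3104475
For no arbitrage the full-cycle product must be 1, so the missing rate is 1 / 2.3104475 ≈ 0.4328166.

0.43282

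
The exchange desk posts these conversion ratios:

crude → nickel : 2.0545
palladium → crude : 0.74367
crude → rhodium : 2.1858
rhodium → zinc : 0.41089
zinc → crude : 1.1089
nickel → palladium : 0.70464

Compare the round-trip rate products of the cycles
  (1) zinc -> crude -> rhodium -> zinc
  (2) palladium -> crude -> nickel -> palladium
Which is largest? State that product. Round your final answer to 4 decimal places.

1.0766

(1) 1.1089 × 2.1858 × 0.41089 = 0.99593
(2) 0.74367 × 2.0545 × 0.70464 = 1.07660
Highest is cycle (2) at 1.0766 (>1, arbitrage).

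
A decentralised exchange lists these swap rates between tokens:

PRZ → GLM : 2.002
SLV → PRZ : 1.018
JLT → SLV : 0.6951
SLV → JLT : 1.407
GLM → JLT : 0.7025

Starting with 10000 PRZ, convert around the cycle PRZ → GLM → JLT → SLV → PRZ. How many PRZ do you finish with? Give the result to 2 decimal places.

10000 PRZ × 2.002 = 20020 GLM
20020 GLM × 0.7025 = 14064.05 JLT
14064.05 JLT × 0.6951 = 9775.921155 SLV
9775.921155 SLV × 1.018 = 9951.88773579 PRZ

9951.89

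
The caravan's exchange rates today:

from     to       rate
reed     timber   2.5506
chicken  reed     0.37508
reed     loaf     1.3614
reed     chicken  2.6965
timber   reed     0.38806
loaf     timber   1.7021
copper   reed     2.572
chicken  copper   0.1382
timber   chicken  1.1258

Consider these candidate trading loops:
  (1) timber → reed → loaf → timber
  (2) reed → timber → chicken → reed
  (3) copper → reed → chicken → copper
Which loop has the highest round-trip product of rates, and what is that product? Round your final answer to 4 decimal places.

(1) 0.38806 × 1.3614 × 1.7021 = 0.89923
(2) 2.5506 × 1.1258 × 0.37508 = 1.07703
(3) 2.572 × 2.6965 × 0.1382 = 0.95847
Highest is cycle (2) at 1.0770 (>1, arbitrage).

1.0770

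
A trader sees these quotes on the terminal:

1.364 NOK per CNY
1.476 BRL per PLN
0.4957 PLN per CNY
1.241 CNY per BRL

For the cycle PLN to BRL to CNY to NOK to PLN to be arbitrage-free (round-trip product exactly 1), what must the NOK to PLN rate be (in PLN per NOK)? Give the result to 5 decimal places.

0.40025

Known legs of the cycle: 1.476 × 1.241 × 1.364 = 2.498460624
For no arbitrage the full-cycle product must be 1, so the missing rate is 1 / 2.498460624 ≈ 0.4002465.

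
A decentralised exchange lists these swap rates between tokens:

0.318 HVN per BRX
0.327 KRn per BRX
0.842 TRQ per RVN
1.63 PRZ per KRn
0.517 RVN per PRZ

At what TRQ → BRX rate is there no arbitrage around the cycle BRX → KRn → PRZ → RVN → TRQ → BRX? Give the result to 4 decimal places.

4.3098

Known legs of the cycle: 0.327 × 1.63 × 0.517 × 0.842 = 0.23202671514
For no arbitrage the full-cycle product must be 1, so the missing rate is 1 / 0.23202671514 ≈ 4.309849.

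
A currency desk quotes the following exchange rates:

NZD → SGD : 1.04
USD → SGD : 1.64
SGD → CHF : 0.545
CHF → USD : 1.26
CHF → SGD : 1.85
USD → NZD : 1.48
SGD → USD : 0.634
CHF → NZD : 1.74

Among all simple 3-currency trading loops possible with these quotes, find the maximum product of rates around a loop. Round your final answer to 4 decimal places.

USD→SGD→CHF→USD: 1.64 × 0.545 × 1.26 = 1.12619
CHF→NZD→SGD→CHF: 1.74 × 1.04 × 0.545 = 0.98623
USD→NZD→SGD→USD: 1.48 × 1.04 × 0.634 = 0.97585
Maximum is USD→SGD→CHF→USD at 1.1262; arbitrage exists.

1.1262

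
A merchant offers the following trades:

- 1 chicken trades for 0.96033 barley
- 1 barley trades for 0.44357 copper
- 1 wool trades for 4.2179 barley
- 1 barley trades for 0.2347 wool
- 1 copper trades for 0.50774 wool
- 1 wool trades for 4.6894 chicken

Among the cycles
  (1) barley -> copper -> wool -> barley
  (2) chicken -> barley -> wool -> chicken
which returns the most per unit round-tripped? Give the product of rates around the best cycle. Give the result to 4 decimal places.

1.0569

(1) 0.44357 × 0.50774 × 4.2179 = 0.94995
(2) 0.96033 × 0.2347 × 4.6894 = 1.05694
Highest is cycle (2) at 1.0569 (>1, arbitrage).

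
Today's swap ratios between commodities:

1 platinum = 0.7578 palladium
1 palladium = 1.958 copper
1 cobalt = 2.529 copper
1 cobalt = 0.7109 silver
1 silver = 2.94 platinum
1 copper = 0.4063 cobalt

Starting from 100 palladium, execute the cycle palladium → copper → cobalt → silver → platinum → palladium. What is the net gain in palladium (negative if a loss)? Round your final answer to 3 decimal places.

100 palladium × 1.958 = 195.8 copper
195.8 copper × 0.4063 = 79.55354 cobalt
79.55354 cobalt × 0.7109 = 56.554611586 silver
56.554611586 silver × 2.94 = 166.27055806284 platinum
166.27055806284 platinum × 0.7578 = 125.999828900020152 palladium
Net change: 125.999828900020152 − 100 = 25.999828900020152 palladium

26.000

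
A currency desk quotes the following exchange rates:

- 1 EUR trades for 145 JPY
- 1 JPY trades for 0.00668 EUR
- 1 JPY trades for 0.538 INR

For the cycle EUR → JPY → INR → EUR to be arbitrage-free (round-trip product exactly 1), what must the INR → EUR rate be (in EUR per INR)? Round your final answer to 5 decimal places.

Known legs of the cycle: 145 × 0.538 = 78.01
For no arbitrage the full-cycle product must be 1, so the missing rate is 1 / 78.01 ≈ 0.0128189.

0.01282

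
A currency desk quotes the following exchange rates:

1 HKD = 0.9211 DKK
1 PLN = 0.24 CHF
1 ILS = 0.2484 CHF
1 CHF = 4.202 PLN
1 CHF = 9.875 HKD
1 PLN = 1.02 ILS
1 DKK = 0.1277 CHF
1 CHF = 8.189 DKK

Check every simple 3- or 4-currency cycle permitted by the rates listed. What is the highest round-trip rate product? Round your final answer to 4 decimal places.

CHF→HKD→DKK→CHF: 9.875 × 0.9211 × 0.1277 = 1.16154
ILS→CHF→PLN→ILS: 0.2484 × 4.202 × 1.02 = 1.06465
Maximum is CHF→HKD→DKK→CHF at 1.1615; arbitrage exists.

1.1615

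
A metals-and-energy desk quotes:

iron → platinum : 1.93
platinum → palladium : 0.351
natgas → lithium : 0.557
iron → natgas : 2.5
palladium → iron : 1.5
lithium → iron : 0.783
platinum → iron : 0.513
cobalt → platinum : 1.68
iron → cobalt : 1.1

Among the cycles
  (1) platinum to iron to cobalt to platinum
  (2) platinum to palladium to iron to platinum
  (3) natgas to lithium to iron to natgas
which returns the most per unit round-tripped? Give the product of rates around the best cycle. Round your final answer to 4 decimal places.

1.0903

(1) 0.513 × 1.1 × 1.68 = 0.94802
(2) 0.351 × 1.5 × 1.93 = 1.01615
(3) 0.557 × 0.783 × 2.5 = 1.09033
Highest is cycle (3) at 1.0903 (>1, arbitrage).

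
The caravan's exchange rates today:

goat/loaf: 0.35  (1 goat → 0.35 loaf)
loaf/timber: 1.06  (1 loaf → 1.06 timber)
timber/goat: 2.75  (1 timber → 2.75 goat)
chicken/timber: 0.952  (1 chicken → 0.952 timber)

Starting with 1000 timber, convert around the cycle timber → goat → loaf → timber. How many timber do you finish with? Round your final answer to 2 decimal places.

1000 timber × 2.75 = 2750 goat
2750 goat × 0.35 = 962.5 loaf
962.5 loaf × 1.06 = 1020.25 timber

1020.25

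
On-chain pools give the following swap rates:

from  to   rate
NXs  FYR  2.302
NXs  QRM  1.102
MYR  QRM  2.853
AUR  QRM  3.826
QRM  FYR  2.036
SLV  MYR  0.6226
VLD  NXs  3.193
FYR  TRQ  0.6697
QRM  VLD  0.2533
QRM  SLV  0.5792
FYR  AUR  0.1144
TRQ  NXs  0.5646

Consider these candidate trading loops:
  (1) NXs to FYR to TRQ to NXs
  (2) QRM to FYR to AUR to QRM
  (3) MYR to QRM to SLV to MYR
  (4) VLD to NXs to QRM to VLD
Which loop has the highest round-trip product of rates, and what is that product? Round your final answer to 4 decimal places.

1.0288

(1) 2.302 × 0.6697 × 0.5646 = 0.87042
(2) 2.036 × 0.1144 × 3.826 = 0.89115
(3) 2.853 × 0.5792 × 0.6226 = 1.02882
(4) 3.193 × 1.102 × 0.2533 = 0.89128
Highest is cycle (3) at 1.0288 (>1, arbitrage).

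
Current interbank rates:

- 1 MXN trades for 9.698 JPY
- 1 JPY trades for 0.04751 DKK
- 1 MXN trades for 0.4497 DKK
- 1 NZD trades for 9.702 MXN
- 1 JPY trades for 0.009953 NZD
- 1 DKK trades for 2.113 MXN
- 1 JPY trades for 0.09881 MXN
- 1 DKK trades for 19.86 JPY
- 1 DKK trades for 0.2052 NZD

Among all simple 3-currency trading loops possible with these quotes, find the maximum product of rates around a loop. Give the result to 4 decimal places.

JPY→DKK→MXN→JPY: 0.04751 × 2.113 × 9.698 = 0.97357
NZD→MXN→JPY→NZD: 9.702 × 9.698 × 0.009953 = 0.93648
NZD→MXN→DKK→NZD: 9.702 × 0.4497 × 0.2052 = 0.89529
JPY→MXN→DKK→JPY: 0.09881 × 0.4497 × 19.86 = 0.88248
Maximum is JPY→DKK→MXN→JPY at 0.9736; no arbitrage — every cycle loses value.

0.9736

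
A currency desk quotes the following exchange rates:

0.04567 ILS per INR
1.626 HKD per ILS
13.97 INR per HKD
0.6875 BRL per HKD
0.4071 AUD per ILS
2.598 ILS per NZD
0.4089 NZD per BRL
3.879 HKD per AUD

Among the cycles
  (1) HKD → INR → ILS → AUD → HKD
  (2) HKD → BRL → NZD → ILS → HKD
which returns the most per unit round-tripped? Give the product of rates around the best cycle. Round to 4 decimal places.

1.1875

(1) 13.97 × 0.04567 × 0.4071 × 3.879 = 1.00751
(2) 0.6875 × 0.4089 × 2.598 × 1.626 = 1.18754
Highest is cycle (2) at 1.1875 (>1, arbitrage).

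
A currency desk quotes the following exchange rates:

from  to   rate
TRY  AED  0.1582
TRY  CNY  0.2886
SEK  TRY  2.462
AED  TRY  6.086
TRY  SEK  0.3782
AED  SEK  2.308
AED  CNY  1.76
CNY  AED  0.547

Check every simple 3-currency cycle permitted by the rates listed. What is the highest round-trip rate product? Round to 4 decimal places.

AED→TRY→CNY→AED: 6.086 × 0.2886 × 0.547 = 0.96076
AED→SEK→TRY→AED: 2.308 × 2.462 × 0.1582 = 0.89894
Maximum is AED→TRY→CNY→AED at 0.9608; no arbitrage — every cycle loses value.

0.9608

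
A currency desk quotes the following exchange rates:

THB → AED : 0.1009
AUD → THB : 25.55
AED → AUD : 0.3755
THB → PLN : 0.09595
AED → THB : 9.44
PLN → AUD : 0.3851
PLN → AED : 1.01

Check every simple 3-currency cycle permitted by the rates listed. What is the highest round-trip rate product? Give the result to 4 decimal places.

0.9680

AUD→THB→AED→AUD: 25.55 × 0.1009 × 0.3755 = 0.96804
AUD→THB→PLN→AUD: 25.55 × 0.09595 × 0.3851 = 0.94408
THB→PLN→AED→THB: 0.09595 × 1.01 × 9.44 = 0.91483
Maximum is AUD→THB→AED→AUD at 0.9680; no arbitrage — every cycle loses value.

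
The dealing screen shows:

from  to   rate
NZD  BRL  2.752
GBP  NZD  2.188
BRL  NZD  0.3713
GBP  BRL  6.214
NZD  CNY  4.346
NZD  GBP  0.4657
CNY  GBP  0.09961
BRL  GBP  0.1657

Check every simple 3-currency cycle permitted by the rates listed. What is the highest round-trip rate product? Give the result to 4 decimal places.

1.0745

GBP→BRL→NZD→GBP: 6.214 × 0.3713 × 0.4657 = 1.07449
GBP→NZD→BRL→GBP: 2.188 × 2.752 × 0.1657 = 0.99774
CNY→GBP→NZD→CNY: 0.09961 × 2.188 × 4.346 = 0.94720
Maximum is GBP→BRL→NZD→GBP at 1.0745; arbitrage exists.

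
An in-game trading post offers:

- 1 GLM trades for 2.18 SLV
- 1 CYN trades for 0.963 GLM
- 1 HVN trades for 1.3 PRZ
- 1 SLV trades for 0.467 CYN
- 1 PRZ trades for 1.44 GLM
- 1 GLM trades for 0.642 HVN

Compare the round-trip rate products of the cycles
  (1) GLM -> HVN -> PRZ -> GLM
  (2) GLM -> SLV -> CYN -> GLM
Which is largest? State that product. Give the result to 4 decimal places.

(1) 0.642 × 1.3 × 1.44 = 1.20182
(2) 2.18 × 0.467 × 0.963 = 0.98039
Highest is cycle (1) at 1.2018 (>1, arbitrage).

1.2018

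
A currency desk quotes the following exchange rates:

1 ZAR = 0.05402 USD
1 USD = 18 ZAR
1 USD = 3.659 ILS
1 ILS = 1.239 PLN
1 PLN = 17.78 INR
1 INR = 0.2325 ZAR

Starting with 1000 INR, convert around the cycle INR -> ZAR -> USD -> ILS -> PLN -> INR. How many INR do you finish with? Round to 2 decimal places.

1000 INR × 0.2325 = 232.5 ZAR
232.5 ZAR × 0.05402 = 12.55965 USD
12.55965 USD × 3.659 = 45.95575935 ILS
45.95575935 ILS × 1.239 = 56.93918583465 PLN
56.93918583465 PLN × 17.78 = 1012.378724140077 INR

1012.38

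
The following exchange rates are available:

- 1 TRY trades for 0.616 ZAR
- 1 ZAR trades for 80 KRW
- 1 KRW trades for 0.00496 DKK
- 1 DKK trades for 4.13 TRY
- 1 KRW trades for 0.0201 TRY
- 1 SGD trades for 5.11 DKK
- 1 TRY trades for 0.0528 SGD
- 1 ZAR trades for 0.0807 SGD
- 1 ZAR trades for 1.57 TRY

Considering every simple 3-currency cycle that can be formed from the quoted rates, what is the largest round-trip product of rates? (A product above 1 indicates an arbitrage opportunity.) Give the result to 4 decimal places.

1.1143

TRY→SGD→DKK→TRY: 0.0528 × 5.11 × 4.13 = 1.11431
TRY→ZAR→KRW→TRY: 0.616 × 80 × 0.0201 = 0.99053
Maximum is TRY→SGD→DKK→TRY at 1.1143; arbitrage exists.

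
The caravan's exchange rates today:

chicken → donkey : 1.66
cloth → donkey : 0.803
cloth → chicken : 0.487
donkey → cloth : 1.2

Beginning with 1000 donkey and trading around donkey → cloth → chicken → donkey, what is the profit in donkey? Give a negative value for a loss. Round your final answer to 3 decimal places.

1000 donkey × 1.2 = 1200 cloth
1200 cloth × 0.487 = 584.4 chicken
584.4 chicken × 1.66 = 970.104 donkey
Net change: 970.104 − 1000 = -29.896 donkey

-29.896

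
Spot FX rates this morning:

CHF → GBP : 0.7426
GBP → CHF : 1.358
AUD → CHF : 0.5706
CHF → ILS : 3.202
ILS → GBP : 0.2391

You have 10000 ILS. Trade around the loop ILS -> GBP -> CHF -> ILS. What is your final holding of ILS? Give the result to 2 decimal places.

10396.82

10000 ILS × 0.2391 = 2391 GBP
2391 GBP × 1.358 = 3246.978 CHF
3246.978 CHF × 3.202 = 10396.823556 ILS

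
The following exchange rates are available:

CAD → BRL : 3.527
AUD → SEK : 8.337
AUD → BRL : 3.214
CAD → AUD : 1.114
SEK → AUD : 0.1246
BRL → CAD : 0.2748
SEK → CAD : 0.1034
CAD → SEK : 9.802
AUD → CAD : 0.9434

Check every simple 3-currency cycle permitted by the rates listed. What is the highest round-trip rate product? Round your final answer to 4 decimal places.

1.1522

AUD→CAD→SEK→AUD: 0.9434 × 9.802 × 0.1246 = 1.15220
AUD→BRL→CAD→AUD: 3.214 × 0.2748 × 1.114 = 0.98389
AUD→SEK→CAD→AUD: 8.337 × 0.1034 × 1.114 = 0.96032
Maximum is AUD→CAD→SEK→AUD at 1.1522; arbitrage exists.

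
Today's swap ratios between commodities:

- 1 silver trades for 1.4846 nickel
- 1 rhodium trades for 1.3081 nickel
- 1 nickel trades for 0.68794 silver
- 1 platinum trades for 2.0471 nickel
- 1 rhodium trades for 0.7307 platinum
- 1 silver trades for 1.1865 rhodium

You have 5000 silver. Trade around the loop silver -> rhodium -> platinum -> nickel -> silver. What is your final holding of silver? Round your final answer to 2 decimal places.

5000 silver × 1.1865 = 5932.5 rhodium
5932.5 rhodium × 0.7307 = 4334.87775 platinum
4334.87775 platinum × 2.0471 = 8873.928242025 nickel
8873.928242025 nickel × 0.68794 = 6104.7301948186785 silver

6104.73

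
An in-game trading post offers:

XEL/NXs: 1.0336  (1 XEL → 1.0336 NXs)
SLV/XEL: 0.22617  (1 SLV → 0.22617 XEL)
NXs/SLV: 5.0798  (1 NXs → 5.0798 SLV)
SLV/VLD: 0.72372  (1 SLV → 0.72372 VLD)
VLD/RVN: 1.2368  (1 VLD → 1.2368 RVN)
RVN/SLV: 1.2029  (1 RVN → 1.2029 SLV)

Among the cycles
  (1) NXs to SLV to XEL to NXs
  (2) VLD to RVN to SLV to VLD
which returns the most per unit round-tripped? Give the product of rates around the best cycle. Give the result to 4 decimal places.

(1) 5.0798 × 0.22617 × 1.0336 = 1.18750
(2) 1.2368 × 1.2029 × 0.72372 = 1.07671
Highest is cycle (1) at 1.1875 (>1, arbitrage).

1.1875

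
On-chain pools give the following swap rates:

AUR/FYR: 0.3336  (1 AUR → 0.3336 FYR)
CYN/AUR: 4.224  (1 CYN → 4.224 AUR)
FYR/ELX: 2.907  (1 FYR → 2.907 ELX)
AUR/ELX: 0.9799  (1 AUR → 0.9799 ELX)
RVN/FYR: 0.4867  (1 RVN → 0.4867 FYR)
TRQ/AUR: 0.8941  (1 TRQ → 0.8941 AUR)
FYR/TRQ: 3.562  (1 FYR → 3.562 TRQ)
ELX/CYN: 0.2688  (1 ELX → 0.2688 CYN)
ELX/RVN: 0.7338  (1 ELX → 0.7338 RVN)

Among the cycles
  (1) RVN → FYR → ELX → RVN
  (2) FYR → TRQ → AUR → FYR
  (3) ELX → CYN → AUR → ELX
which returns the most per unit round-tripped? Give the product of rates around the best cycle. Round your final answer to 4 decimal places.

(1) 0.4867 × 2.907 × 0.7338 = 1.03821
(2) 3.562 × 0.8941 × 0.3336 = 1.06244
(3) 0.2688 × 4.224 × 0.9799 = 1.11259
Highest is cycle (3) at 1.1126 (>1, arbitrage).

1.1126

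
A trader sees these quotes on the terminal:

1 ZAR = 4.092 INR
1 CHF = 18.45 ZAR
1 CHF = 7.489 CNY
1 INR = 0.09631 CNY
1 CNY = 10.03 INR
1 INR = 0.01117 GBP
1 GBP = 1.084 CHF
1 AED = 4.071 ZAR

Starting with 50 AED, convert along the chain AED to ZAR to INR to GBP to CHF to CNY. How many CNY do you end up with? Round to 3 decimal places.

75.529

50 AED × 4.071 = 203.55 ZAR
203.55 ZAR × 4.092 = 832.9266 INR
832.9266 INR × 0.01117 = 9.303790122 GBP
9.303790122 GBP × 1.084 = 10.085308492248 CHF
10.085308492248 CHF × 7.489 = 75.528875298445272 CNY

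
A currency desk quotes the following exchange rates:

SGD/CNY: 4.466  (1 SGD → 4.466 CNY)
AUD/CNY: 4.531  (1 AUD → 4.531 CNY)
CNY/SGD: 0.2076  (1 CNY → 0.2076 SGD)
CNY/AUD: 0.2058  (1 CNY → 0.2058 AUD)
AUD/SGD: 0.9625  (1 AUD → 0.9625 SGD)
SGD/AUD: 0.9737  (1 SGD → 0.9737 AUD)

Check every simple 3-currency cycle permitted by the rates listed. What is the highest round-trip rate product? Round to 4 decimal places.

CNY→SGD→AUD→CNY: 0.2076 × 0.9737 × 4.531 = 0.91590
CNY→AUD→SGD→CNY: 0.2058 × 0.9625 × 4.466 = 0.88464
Maximum is CNY→SGD→AUD→CNY at 0.9159; no arbitrage — every cycle loses value.

0.9159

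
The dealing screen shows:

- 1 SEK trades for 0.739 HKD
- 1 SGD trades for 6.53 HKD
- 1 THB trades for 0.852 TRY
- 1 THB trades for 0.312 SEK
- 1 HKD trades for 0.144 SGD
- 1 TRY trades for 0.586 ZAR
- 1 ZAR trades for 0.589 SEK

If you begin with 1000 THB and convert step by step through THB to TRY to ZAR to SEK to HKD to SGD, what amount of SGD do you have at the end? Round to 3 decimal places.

31.294

1000 THB × 0.852 = 852 TRY
852 TRY × 0.586 = 499.272 ZAR
499.272 ZAR × 0.589 = 294.071208 SEK
294.071208 SEK × 0.739 = 217.318622712 HKD
217.318622712 HKD × 0.144 = 31.293881670528 SGD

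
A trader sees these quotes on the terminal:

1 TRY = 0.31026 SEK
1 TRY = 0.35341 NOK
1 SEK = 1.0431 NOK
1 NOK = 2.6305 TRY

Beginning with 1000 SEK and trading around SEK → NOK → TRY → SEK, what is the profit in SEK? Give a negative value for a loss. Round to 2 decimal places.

1000 SEK × 1.0431 = 1043.1 NOK
1043.1 NOK × 2.6305 = 2743.87455 TRY
2743.87455 TRY × 0.31026 = 851.314517883 SEK
Net change: 851.314517883 − 1000 = -148.685482117 SEK

-148.69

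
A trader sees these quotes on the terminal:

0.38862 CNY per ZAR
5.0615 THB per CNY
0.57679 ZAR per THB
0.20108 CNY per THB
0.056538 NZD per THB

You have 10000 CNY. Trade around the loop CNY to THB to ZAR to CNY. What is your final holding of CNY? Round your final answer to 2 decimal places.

10000 CNY × 5.0615 = 50615 THB
50615 THB × 0.57679 = 29194.22585 ZAR
29194.22585 ZAR × 0.38862 = 11345.460049827 CNY

11345.46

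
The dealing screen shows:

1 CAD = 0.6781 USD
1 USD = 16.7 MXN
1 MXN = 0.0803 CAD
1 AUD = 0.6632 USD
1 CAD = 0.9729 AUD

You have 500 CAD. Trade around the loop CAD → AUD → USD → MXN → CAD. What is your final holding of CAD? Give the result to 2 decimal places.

500 CAD × 0.9729 = 486.45 AUD
486.45 AUD × 0.6632 = 322.61364 USD
322.61364 USD × 16.7 = 5387.647788 MXN
5387.647788 MXN × 0.0803 = 432.6281173764 CAD

432.63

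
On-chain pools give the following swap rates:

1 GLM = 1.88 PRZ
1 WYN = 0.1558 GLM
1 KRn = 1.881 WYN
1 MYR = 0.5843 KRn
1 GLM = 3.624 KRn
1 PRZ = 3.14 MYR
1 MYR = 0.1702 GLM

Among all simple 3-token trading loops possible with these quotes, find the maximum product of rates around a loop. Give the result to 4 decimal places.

GLM→KRn→WYN→GLM: 3.624 × 1.881 × 0.1558 = 1.06205
GLM→PRZ→MYR→GLM: 1.88 × 3.14 × 0.1702 = 1.00472
Maximum is GLM→KRn→WYN→GLM at 1.0620; arbitrage exists.

1.0620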